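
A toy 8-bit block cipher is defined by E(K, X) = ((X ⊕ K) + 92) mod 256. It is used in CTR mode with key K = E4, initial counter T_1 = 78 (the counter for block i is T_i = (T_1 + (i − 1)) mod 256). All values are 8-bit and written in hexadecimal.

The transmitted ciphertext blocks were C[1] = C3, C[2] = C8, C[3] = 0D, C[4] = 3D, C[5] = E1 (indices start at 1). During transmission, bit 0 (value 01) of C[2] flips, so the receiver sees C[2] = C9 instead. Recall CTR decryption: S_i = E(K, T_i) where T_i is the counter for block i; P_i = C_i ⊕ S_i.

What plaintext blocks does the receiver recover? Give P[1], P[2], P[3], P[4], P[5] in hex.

Only C[2] changed, to C9. In CTR, a change in C_i flips the same bit in P_i only; the keystream is unaffected. Decrypting the received ciphertext:
P[1]: T = 78, S = E(K, T) = 2E; C3 ⊕ 2E = ED.
P[2]: T = 79, S = E(K, T) = 2F; C9 ⊕ 2F = E6.
P[3]: T = 7A, S = E(K, T) = 30; 0D ⊕ 30 = 3D.
P[4]: T = 7B, S = E(K, T) = 31; 3D ⊕ 31 = 0C.
P[5]: T = 7C, S = E(K, T) = 2A; E1 ⊕ 2A = CB.
Blocks that differ from the original plaintext: P[2].

P[1] = ED, P[2] = E6, P[3] = 3D, P[4] = 0C, P[5] = CB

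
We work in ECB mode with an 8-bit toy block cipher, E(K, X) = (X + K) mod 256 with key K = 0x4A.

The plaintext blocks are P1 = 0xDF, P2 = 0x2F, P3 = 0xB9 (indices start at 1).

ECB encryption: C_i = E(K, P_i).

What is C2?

C2: E(K, 0x2F) = 0x79.

C2 = 0x79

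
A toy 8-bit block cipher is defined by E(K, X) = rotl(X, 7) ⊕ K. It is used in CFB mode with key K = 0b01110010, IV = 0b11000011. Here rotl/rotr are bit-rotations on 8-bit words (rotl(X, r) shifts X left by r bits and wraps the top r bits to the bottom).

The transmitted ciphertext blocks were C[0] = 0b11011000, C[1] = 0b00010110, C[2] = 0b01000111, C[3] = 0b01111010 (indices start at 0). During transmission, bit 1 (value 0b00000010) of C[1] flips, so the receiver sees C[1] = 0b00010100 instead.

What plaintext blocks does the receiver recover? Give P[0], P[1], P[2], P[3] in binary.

CFB decryption: P_i = C_i ⊕ E(K, C_{i−1}), with C_{−1} = IV.
Only C[1] changed, to 0b00010100. In CFB, a change in C_i flips the same bit in P_i and garbles P_{i+1}. Decrypting the received ciphertext:
P[0]: E(K, 0b11000011) = 0b10010011; 0b11011000 ⊕ 0b10010011 = 0b01001011.
P[1]: E(K, 0b11011000) = 0b00011110; 0b00010100 ⊕ 0b00011110 = 0b00001010.
P[2]: E(K, 0b00010100) = 0b01111000; 0b01000111 ⊕ 0b01111000 = 0b00111111.
P[3]: E(K, 0b01000111) = 0b11010001; 0b01111010 ⊕ 0b11010001 = 0b10101011.
Blocks that differ from the original plaintext: P[1], P[2].

P[0] = 0b01001011, P[1] = 0b00001010, P[2] = 0b00111111, P[3] = 0b10101011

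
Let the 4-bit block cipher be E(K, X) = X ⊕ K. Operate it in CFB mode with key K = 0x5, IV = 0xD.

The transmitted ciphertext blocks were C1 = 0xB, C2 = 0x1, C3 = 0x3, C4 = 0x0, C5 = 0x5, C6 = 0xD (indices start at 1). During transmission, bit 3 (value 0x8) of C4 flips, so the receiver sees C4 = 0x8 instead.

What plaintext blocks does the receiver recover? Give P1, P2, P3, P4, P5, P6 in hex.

P1 = 0x3, P2 = 0xF, P3 = 0x7, P4 = 0xE, P5 = 0x8, P6 = 0xD

CFB decryption: P_i = C_i ⊕ E(K, C_{i−1}), with C_{0} = IV.
Only C4 changed, to 0x8. In CFB, a change in C_i flips the same bit in P_i and garbles P_{i+1}. Decrypting the received ciphertext:
P1: E(K, 0xD) = 0x8; 0xB ⊕ 0x8 = 0x3.
P2: E(K, 0xB) = 0xE; 0x1 ⊕ 0xE = 0xF.
P3: E(K, 0x1) = 0x4; 0x3 ⊕ 0x4 = 0x7.
P4: E(K, 0x3) = 0x6; 0x8 ⊕ 0x6 = 0xE.
P5: E(K, 0x8) = 0xD; 0x5 ⊕ 0xD = 0x8.
P6: E(K, 0x5) = 0x0; 0xD ⊕ 0x0 = 0xD.
Blocks that differ from the original plaintext: P4, P5.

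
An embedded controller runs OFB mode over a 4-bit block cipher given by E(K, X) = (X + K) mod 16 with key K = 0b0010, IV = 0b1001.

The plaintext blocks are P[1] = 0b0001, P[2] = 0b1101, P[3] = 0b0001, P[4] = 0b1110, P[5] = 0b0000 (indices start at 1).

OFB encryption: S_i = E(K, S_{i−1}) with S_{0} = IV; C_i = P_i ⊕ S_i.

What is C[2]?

C[2] = 0b0000

C[1]: S = E(K, 0b1001) = 0b1011; 0b0001 ⊕ 0b1011 = 0b1010.
C[2]: S = E(K, 0b1011) = 0b1101; 0b1101 ⊕ 0b1101 = 0b0000.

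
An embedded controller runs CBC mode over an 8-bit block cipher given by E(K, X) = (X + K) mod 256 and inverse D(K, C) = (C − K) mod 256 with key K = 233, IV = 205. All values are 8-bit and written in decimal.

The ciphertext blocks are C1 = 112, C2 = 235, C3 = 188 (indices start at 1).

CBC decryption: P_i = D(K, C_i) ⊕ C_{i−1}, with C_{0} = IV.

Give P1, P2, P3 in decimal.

P1: D(K, 112) = 135; 135 ⊕ 205 = 74.
P2: D(K, 235) = 2; 2 ⊕ 112 = 114.
P3: D(K, 188) = 211; 211 ⊕ 235 = 56.

P1 = 74, P2 = 114, P3 = 56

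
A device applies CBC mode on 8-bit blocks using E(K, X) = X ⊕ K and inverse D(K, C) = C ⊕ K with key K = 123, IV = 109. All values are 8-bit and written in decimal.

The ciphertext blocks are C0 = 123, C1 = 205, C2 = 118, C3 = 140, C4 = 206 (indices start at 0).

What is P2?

P2 = 192

CBC decryption: P_i = D(K, C_i) ⊕ C_{i−1}, with C_{−1} = IV.
P2: D(K, 118) = 13; 13 ⊕ 205 = 192.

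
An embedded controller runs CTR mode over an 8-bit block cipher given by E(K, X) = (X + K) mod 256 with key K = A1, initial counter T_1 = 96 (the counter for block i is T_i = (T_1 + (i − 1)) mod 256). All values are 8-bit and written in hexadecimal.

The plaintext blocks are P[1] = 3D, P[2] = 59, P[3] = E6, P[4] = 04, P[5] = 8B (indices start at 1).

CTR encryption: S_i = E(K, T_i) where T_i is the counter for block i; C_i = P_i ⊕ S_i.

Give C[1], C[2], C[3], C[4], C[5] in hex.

C[1]: T = 96, S = E(K, T) = 37; 3D ⊕ 37 = 0A.
C[2]: T = 97, S = E(K, T) = 38; 59 ⊕ 38 = 61.
C[3]: T = 98, S = E(K, T) = 39; E6 ⊕ 39 = DF.
C[4]: T = 99, S = E(K, T) = 3A; 04 ⊕ 3A = 3E.
C[5]: T = 9A, S = E(K, T) = 3B; 8B ⊕ 3B = B0.

C[1] = 0A, C[2] = 61, C[3] = DF, C[4] = 3E, C[5] = B0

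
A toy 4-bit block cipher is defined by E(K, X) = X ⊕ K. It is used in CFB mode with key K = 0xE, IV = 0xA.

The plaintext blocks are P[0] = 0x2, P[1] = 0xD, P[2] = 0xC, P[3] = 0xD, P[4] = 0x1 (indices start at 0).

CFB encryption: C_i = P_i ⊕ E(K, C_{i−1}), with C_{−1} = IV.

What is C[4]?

C[0]: E(K, 0xA) = 0x4; 0x2 ⊕ 0x4 = 0x6.
C[1]: E(K, 0x6) = 0x8; 0xD ⊕ 0x8 = 0x5.
C[2]: E(K, 0x5) = 0xB; 0xC ⊕ 0xB = 0x7.
C[3]: E(K, 0x7) = 0x9; 0xD ⊕ 0x9 = 0x4.
C[4]: E(K, 0x4) = 0xA; 0x1 ⊕ 0xA = 0xB.

C[4] = 0xB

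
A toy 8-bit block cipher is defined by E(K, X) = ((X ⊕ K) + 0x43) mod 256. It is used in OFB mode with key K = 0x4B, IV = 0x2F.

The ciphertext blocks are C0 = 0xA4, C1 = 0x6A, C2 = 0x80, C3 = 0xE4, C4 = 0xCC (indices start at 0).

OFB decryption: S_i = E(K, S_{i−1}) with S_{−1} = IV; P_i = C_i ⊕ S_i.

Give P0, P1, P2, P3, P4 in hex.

P0 = 0x03, P1 = 0x45, P2 = 0x27, P3 = 0xCB, P4 = 0x6B

P0: S = E(K, 0x2F) = 0xA7; 0xA4 ⊕ 0xA7 = 0x03.
P1: S = E(K, 0xA7) = 0x2F; 0x6A ⊕ 0x2F = 0x45.
P2: S = E(K, 0x2F) = 0xA7; 0x80 ⊕ 0xA7 = 0x27.
P3: S = E(K, 0xA7) = 0x2F; 0xE4 ⊕ 0x2F = 0xCB.
P4: S = E(K, 0x2F) = 0xA7; 0xCC ⊕ 0xA7 = 0x6B.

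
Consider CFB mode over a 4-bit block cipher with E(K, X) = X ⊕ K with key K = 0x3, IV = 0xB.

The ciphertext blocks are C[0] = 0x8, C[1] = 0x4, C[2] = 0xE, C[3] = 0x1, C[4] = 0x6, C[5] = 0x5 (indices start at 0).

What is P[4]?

CFB decryption: P_i = C_i ⊕ E(K, C_{i−1}), with C_{−1} = IV.
P[4]: E(K, 0x1) = 0x2; 0x6 ⊕ 0x2 = 0x4.

P[4] = 0x4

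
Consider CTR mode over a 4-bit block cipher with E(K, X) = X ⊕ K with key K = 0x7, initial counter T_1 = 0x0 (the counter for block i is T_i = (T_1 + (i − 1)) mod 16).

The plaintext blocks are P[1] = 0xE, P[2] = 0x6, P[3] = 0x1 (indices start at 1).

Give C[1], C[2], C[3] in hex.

C[1] = 0x9, C[2] = 0x0, C[3] = 0x4

CTR encryption: S_i = E(K, T_i) where T_i is the counter for block i; C_i = P_i ⊕ S_i.
C[1]: T = 0x0, S = E(K, T) = 0x7; 0xE ⊕ 0x7 = 0x9.
C[2]: T = 0x1, S = E(K, T) = 0x6; 0x6 ⊕ 0x6 = 0x0.
C[3]: T = 0x2, S = E(K, T) = 0x5; 0x1 ⊕ 0x5 = 0x4.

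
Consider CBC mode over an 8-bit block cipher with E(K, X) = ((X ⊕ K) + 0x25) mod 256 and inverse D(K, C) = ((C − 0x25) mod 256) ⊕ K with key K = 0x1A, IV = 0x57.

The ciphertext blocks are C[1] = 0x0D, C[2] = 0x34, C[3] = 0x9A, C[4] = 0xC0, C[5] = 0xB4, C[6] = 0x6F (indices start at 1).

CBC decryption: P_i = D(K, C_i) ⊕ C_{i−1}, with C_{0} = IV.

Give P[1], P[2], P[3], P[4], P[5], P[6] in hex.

P[1] = 0xA5, P[2] = 0x18, P[3] = 0x5B, P[4] = 0x1B, P[5] = 0x55, P[6] = 0xE4

P[1]: D(K, 0x0D) = 0xF2; 0xF2 ⊕ 0x57 = 0xA5.
P[2]: D(K, 0x34) = 0x15; 0x15 ⊕ 0x0D = 0x18.
P[3]: D(K, 0x9A) = 0x6F; 0x6F ⊕ 0x34 = 0x5B.
P[4]: D(K, 0xC0) = 0x81; 0x81 ⊕ 0x9A = 0x1B.
P[5]: D(K, 0xB4) = 0x95; 0x95 ⊕ 0xC0 = 0x55.
P[6]: D(K, 0x6F) = 0x50; 0x50 ⊕ 0xB4 = 0xE4.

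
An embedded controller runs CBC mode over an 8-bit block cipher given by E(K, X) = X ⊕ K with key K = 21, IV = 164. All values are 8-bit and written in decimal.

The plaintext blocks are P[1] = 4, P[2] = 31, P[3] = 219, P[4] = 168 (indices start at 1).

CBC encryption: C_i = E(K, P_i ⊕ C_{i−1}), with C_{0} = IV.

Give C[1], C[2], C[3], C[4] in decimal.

C[1]: P[1] ⊕ 164 = 160; E(K, 160) = 181.
C[2]: P[2] ⊕ 181 = 170; E(K, 170) = 191.
C[3]: P[3] ⊕ 191 = 100; E(K, 100) = 113.
C[4]: P[4] ⊕ 113 = 217; E(K, 217) = 204.

C[1] = 181, C[2] = 191, C[3] = 113, C[4] = 204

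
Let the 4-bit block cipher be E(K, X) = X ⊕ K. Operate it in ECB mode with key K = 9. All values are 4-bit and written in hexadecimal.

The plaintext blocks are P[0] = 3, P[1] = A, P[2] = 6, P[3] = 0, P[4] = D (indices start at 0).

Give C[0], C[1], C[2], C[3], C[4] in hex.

C[0] = A, C[1] = 3, C[2] = F, C[3] = 9, C[4] = 4

ECB encryption: C_i = E(K, P_i).
C[0]: E(K, 3) = A.
C[1]: E(K, A) = 3.
C[2]: E(K, 6) = F.
C[3]: E(K, 0) = 9.
C[4]: E(K, D) = 4.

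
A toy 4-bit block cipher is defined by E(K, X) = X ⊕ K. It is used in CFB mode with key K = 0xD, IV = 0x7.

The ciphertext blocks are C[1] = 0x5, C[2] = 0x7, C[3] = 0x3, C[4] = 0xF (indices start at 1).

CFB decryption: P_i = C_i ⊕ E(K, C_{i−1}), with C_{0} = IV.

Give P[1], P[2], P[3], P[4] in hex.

P[1] = 0xF, P[2] = 0xF, P[3] = 0x9, P[4] = 0x1

P[1]: E(K, 0x7) = 0xA; 0x5 ⊕ 0xA = 0xF.
P[2]: E(K, 0x5) = 0x8; 0x7 ⊕ 0x8 = 0xF.
P[3]: E(K, 0x7) = 0xA; 0x3 ⊕ 0xA = 0x9.
P[4]: E(K, 0x3) = 0xE; 0xF ⊕ 0xE = 0x1.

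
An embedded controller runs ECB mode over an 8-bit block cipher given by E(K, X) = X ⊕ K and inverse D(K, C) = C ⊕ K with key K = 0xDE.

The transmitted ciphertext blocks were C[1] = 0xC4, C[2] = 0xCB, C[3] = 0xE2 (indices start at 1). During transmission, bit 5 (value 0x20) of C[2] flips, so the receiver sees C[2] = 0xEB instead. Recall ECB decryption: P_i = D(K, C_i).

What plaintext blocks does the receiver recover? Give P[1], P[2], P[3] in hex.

Only C[2] changed, to 0xEB. In ECB, a change in C_i affects only P_i. Decrypting the received ciphertext:
P[1]: D(K, 0xC4) = 0x1A.
P[2]: D(K, 0xEB) = 0x35.
P[3]: D(K, 0xE2) = 0x3C.
Blocks that differ from the original plaintext: P[2].

P[1] = 0x1A, P[2] = 0x35, P[3] = 0x3C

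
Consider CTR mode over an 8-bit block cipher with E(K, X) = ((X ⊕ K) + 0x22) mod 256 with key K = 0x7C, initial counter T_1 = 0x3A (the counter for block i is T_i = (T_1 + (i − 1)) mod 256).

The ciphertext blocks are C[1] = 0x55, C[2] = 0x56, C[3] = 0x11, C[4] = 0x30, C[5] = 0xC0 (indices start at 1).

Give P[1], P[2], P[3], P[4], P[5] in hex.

P[1] = 0x3D, P[2] = 0x3F, P[3] = 0x73, P[4] = 0x53, P[5] = 0xA4

CTR decryption: S_i = E(K, T_i) where T_i is the counter for block i; P_i = C_i ⊕ S_i.
P[1]: T = 0x3A, S = E(K, T) = 0x68; 0x55 ⊕ 0x68 = 0x3D.
P[2]: T = 0x3B, S = E(K, T) = 0x69; 0x56 ⊕ 0x69 = 0x3F.
P[3]: T = 0x3C, S = E(K, T) = 0x62; 0x11 ⊕ 0x62 = 0x73.
P[4]: T = 0x3D, S = E(K, T) = 0x63; 0x30 ⊕ 0x63 = 0x53.
P[5]: T = 0x3E, S = E(K, T) = 0x64; 0xC0 ⊕ 0x64 = 0xA4.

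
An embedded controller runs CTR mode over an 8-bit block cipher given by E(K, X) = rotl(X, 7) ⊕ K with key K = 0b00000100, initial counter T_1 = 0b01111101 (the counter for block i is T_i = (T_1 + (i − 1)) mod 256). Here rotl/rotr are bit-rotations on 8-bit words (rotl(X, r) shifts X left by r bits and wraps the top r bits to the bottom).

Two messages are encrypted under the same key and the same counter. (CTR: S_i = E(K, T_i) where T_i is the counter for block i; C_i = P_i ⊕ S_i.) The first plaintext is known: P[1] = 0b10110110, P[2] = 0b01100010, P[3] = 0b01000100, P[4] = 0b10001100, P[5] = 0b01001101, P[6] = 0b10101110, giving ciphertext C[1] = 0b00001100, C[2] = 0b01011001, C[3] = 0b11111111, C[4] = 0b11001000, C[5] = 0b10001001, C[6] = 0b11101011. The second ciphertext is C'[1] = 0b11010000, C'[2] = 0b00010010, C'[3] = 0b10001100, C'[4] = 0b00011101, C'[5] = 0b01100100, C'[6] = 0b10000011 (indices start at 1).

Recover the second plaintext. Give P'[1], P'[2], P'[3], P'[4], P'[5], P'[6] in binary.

P'[1] = 0b01101010, P'[2] = 0b00101001, P'[3] = 0b00110111, P'[4] = 0b01011001, P'[5] = 0b10100000, P'[6] = 0b11000110

In CTR with a reused counter, both messages share the same keystream S_i, so C_i ⊕ C'_i = P_i ⊕ P'_i and thus P'_i = P_i ⊕ C_i ⊕ C'_i.
P'[1]: 0b10110110 ⊕ 0b00001100 ⊕ 0b11010000 = 0b01101010.
P'[2]: 0b01100010 ⊕ 0b01011001 ⊕ 0b00010010 = 0b00101001.
P'[3]: 0b01000100 ⊕ 0b11111111 ⊕ 0b10001100 = 0b00110111.
P'[4]: 0b10001100 ⊕ 0b11001000 ⊕ 0b00011101 = 0b01011001.
P'[5]: 0b01001101 ⊕ 0b10001001 ⊕ 0b01100100 = 0b10100000.
P'[6]: 0b10101110 ⊕ 0b11101011 ⊕ 0b10000011 = 0b11000110.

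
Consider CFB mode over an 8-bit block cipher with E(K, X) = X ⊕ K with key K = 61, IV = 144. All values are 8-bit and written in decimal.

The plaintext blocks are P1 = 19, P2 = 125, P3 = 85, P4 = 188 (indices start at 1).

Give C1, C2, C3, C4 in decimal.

C1 = 190, C2 = 254, C3 = 150, C4 = 23

CFB encryption: C_i = P_i ⊕ E(K, C_{i−1}), with C_{0} = IV.
C1: E(K, 144) = 173; 19 ⊕ 173 = 190.
C2: E(K, 190) = 131; 125 ⊕ 131 = 254.
C3: E(K, 254) = 195; 85 ⊕ 195 = 150.
C4: E(K, 150) = 171; 188 ⊕ 171 = 23.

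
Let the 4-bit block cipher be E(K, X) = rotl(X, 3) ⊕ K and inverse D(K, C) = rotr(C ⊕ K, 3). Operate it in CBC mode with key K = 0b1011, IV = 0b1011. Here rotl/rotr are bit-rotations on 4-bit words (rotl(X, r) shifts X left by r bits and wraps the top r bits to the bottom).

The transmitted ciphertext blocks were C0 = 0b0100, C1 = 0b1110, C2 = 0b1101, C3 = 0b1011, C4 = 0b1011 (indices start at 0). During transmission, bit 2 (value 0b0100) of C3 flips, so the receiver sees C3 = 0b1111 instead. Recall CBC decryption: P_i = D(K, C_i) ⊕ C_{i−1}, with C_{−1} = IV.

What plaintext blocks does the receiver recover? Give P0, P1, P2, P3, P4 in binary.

P0 = 0b0100, P1 = 0b1110, P2 = 0b0010, P3 = 0b0101, P4 = 0b1111

Only C3 changed, to 0b1111. In CBC, a change in C_i garbles P_i and flips the same bit in P_{i+1}. Decrypting the received ciphertext:
P0: D(K, 0b0100) = 0b1111; 0b1111 ⊕ 0b1011 = 0b0100.
P1: D(K, 0b1110) = 0b1010; 0b1010 ⊕ 0b0100 = 0b1110.
P2: D(K, 0b1101) = 0b1100; 0b1100 ⊕ 0b1110 = 0b0010.
P3: D(K, 0b1111) = 0b1000; 0b1000 ⊕ 0b1101 = 0b0101.
P4: D(K, 0b1011) = 0b0000; 0b0000 ⊕ 0b1111 = 0b1111.
Blocks that differ from the original plaintext: P3, P4.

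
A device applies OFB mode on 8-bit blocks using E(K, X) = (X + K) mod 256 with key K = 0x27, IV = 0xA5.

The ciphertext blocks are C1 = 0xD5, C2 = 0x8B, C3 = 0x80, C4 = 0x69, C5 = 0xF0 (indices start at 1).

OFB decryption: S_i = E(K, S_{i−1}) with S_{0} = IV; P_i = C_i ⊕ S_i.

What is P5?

P1: S = E(K, 0xA5) = 0xCC; 0xD5 ⊕ 0xCC = 0x19.
P2: S = E(K, 0xCC) = 0xF3; 0x8B ⊕ 0xF3 = 0x78.
P3: S = E(K, 0xF3) = 0x1A; 0x80 ⊕ 0x1A = 0x9A.
P4: S = E(K, 0x1A) = 0x41; 0x69 ⊕ 0x41 = 0x28.
P5: S = E(K, 0x41) = 0x68; 0xF0 ⊕ 0x68 = 0x98.

P5 = 0x98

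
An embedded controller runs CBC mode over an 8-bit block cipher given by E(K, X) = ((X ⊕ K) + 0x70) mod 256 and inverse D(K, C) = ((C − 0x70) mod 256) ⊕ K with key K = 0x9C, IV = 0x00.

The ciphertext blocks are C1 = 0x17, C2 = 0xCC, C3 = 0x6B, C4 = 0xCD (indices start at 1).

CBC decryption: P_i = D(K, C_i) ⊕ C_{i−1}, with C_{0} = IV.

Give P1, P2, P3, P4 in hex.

P1: D(K, 0x17) = 0x3B; 0x3B ⊕ 0x00 = 0x3B.
P2: D(K, 0xCC) = 0xC0; 0xC0 ⊕ 0x17 = 0xD7.
P3: D(K, 0x6B) = 0x67; 0x67 ⊕ 0xCC = 0xAB.
P4: D(K, 0xCD) = 0xC1; 0xC1 ⊕ 0x6B = 0xAA.

P1 = 0x3B, P2 = 0xD7, P3 = 0xAB, P4 = 0xAA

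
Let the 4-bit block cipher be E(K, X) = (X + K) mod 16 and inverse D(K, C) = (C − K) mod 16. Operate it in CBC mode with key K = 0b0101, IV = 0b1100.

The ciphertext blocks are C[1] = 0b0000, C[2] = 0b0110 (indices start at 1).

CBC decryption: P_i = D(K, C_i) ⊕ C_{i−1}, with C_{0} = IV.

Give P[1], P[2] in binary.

P[1]: D(K, 0b0000) = 0b1011; 0b1011 ⊕ 0b1100 = 0b0111.
P[2]: D(K, 0b0110) = 0b0001; 0b0001 ⊕ 0b0000 = 0b0001.

P[1] = 0b0111, P[2] = 0b0001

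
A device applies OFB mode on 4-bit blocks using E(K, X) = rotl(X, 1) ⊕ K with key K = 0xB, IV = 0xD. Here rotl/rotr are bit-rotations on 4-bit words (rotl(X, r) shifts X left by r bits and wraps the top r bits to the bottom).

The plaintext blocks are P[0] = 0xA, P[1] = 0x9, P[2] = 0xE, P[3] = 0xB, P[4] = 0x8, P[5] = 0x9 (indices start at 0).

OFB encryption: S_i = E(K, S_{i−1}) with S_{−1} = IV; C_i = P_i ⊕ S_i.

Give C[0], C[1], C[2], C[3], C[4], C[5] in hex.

C[0] = 0xA, C[1] = 0x2, C[2] = 0x2, C[3] = 0x9, C[4] = 0x7, C[5] = 0xD

C[0]: S = E(K, 0xD) = 0x0; 0xA ⊕ 0x0 = 0xA.
C[1]: S = E(K, 0x0) = 0xB; 0x9 ⊕ 0xB = 0x2.
C[2]: S = E(K, 0xB) = 0xC; 0xE ⊕ 0xC = 0x2.
C[3]: S = E(K, 0xC) = 0x2; 0xB ⊕ 0x2 = 0x9.
C[4]: S = E(K, 0x2) = 0xF; 0x8 ⊕ 0xF = 0x7.
C[5]: S = E(K, 0xF) = 0x4; 0x9 ⊕ 0x4 = 0xD.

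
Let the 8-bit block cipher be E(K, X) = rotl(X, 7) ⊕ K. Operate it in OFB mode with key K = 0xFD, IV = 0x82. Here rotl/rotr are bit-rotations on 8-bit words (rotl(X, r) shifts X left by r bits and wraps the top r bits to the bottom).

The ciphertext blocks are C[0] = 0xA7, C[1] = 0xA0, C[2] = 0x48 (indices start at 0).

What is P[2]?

P[2] = 0x64

OFB decryption: S_i = E(K, S_{i−1}) with S_{−1} = IV; P_i = C_i ⊕ S_i.
P[0]: S = E(K, 0x82) = 0xBC; 0xA7 ⊕ 0xBC = 0x1B.
P[1]: S = E(K, 0xBC) = 0xA3; 0xA0 ⊕ 0xA3 = 0x03.
P[2]: S = E(K, 0xA3) = 0x2C; 0x48 ⊕ 0x2C = 0x64.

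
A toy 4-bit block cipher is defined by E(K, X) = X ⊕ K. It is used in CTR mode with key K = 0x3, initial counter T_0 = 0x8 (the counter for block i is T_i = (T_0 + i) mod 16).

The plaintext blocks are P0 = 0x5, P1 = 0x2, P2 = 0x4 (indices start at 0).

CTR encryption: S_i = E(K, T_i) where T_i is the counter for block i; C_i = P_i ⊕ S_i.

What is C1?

C1 = 0x8

C0: T = 0x8, S = E(K, T) = 0xB; 0x5 ⊕ 0xB = 0xE.
C1: T = 0x9, S = E(K, T) = 0xA; 0x2 ⊕ 0xA = 0x8.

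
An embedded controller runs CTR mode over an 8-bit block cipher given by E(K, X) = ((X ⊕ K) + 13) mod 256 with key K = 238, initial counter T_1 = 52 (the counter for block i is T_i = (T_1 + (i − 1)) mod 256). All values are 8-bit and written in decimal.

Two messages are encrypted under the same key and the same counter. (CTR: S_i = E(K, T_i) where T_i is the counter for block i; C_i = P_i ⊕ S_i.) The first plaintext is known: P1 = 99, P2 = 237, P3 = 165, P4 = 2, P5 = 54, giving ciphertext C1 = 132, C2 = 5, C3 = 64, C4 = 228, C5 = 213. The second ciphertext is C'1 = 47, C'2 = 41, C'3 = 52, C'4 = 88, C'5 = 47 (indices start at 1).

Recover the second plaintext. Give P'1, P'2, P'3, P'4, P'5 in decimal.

P'1 = 200, P'2 = 193, P'3 = 209, P'4 = 190, P'5 = 204

In CTR with a reused counter, both messages share the same keystream S_i, so C_i ⊕ C'_i = P_i ⊕ P'_i and thus P'_i = P_i ⊕ C_i ⊕ C'_i.
P'1: 99 ⊕ 132 ⊕ 47 = 200.
P'2: 237 ⊕ 5 ⊕ 41 = 193.
P'3: 165 ⊕ 64 ⊕ 52 = 209.
P'4: 2 ⊕ 228 ⊕ 88 = 190.
P'5: 54 ⊕ 213 ⊕ 47 = 204.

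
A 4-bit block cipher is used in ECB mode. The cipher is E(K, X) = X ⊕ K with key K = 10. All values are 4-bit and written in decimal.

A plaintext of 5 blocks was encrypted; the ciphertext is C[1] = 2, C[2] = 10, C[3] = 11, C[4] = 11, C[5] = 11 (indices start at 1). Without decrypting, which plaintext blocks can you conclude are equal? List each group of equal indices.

P[3] = P[4] = P[5]

ECB encrypts each block independently with the same key, so equal ciphertext blocks imply equal plaintext blocks.
C[3] = C[4] = C[5] = 11, so P[3] = P[4] = P[5].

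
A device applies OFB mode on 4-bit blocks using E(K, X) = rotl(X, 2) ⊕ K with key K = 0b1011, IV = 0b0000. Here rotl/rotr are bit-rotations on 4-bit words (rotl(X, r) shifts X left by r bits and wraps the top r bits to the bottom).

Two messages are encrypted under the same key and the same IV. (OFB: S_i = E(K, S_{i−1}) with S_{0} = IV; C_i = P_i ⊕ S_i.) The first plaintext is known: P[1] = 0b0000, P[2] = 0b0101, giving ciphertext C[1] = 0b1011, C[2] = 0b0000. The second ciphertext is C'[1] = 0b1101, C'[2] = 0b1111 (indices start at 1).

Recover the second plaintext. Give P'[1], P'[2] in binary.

P'[1] = 0b0110, P'[2] = 0b1010

In OFB with a reused IV, both messages share the same keystream S_i, so C_i ⊕ C'_i = P_i ⊕ P'_i and thus P'_i = P_i ⊕ C_i ⊕ C'_i.
P'[1]: 0b0000 ⊕ 0b1011 ⊕ 0b1101 = 0b0110.
P'[2]: 0b0101 ⊕ 0b0000 ⊕ 0b1111 = 0b1010.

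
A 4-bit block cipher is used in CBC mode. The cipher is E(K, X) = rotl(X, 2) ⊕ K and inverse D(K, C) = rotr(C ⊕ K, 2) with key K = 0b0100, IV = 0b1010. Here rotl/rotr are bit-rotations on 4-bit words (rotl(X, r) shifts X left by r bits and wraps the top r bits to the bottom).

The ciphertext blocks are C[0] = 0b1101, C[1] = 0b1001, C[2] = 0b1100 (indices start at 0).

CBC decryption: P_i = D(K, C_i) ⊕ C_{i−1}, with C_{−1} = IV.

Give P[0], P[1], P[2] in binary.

P[0] = 0b1100, P[1] = 0b1010, P[2] = 0b1011

P[0]: D(K, 0b1101) = 0b0110; 0b0110 ⊕ 0b1010 = 0b1100.
P[1]: D(K, 0b1001) = 0b0111; 0b0111 ⊕ 0b1101 = 0b1010.
P[2]: D(K, 0b1100) = 0b0010; 0b0010 ⊕ 0b1001 = 0b1011.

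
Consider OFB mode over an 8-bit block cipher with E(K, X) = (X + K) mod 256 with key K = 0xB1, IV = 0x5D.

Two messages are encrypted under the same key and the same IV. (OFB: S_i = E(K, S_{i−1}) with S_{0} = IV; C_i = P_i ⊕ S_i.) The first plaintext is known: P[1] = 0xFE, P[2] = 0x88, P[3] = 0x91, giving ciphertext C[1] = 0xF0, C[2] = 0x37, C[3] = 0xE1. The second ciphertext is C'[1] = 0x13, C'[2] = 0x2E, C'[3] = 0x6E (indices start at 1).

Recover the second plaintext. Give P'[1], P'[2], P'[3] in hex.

In OFB with a reused IV, both messages share the same keystream S_i, so C_i ⊕ C'_i = P_i ⊕ P'_i and thus P'_i = P_i ⊕ C_i ⊕ C'_i.
P'[1]: 0xFE ⊕ 0xF0 ⊕ 0x13 = 0x1D.
P'[2]: 0x88 ⊕ 0x37 ⊕ 0x2E = 0x91.
P'[3]: 0x91 ⊕ 0xE1 ⊕ 0x6E = 0x1E.

P'[1] = 0x1D, P'[2] = 0x91, P'[3] = 0x1E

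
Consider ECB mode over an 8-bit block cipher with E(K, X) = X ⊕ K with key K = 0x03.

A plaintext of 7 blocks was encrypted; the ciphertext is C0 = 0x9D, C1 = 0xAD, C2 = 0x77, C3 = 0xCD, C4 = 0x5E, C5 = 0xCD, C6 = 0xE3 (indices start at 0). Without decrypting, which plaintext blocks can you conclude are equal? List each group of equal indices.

P3 = P5

ECB encrypts each block independently with the same key, so equal ciphertext blocks imply equal plaintext blocks.
C3 = C5 = 0xCD, so P3 = P5.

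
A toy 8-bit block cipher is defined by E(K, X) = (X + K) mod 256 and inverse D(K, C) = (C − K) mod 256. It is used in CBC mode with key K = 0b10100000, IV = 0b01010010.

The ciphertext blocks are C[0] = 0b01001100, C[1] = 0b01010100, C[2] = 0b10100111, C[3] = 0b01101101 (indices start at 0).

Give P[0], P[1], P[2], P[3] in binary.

CBC decryption: P_i = D(K, C_i) ⊕ C_{i−1}, with C_{−1} = IV.
P[0]: D(K, 0b01001100) = 0b10101100; 0b10101100 ⊕ 0b01010010 = 0b11111110.
P[1]: D(K, 0b01010100) = 0b10110100; 0b10110100 ⊕ 0b01001100 = 0b11111000.
P[2]: D(K, 0b10100111) = 0b00000111; 0b00000111 ⊕ 0b01010100 = 0b01010011.
P[3]: D(K, 0b01101101) = 0b11001101; 0b11001101 ⊕ 0b10100111 = 0b01101010.

P[0] = 0b11111110, P[1] = 0b11111000, P[2] = 0b01010011, P[3] = 0b01101010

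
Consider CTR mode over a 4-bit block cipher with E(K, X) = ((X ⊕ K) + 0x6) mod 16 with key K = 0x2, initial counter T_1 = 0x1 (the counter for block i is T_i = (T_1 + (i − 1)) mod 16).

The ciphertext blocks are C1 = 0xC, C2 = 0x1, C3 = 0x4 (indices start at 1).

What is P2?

CTR decryption: S_i = E(K, T_i) where T_i is the counter for block i; P_i = C_i ⊕ S_i.
P2: T = 0x2, S = E(K, T) = 0x6; 0x1 ⊕ 0x6 = 0x7.

P2 = 0x7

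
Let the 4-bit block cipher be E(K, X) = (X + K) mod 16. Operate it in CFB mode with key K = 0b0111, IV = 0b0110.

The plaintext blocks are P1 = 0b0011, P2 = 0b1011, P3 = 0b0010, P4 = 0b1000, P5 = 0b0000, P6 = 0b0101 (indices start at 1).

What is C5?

C5 = 0b1101

CFB encryption: C_i = P_i ⊕ E(K, C_{i−1}), with C_{0} = IV.
C1: E(K, 0b0110) = 0b1101; 0b0011 ⊕ 0b1101 = 0b1110.
C2: E(K, 0b1110) = 0b0101; 0b1011 ⊕ 0b0101 = 0b1110.
C3: E(K, 0b1110) = 0b0101; 0b0010 ⊕ 0b0101 = 0b0111.
C4: E(K, 0b0111) = 0b1110; 0b1000 ⊕ 0b1110 = 0b0110.
C5: E(K, 0b0110) = 0b1101; 0b0000 ⊕ 0b1101 = 0b1101.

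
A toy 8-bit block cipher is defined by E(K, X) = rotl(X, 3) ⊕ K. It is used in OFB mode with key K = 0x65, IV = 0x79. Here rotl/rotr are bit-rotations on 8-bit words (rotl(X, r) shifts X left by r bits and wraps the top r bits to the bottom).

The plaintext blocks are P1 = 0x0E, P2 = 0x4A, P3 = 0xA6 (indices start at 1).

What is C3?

C3 = 0x43

OFB encryption: S_i = E(K, S_{i−1}) with S_{0} = IV; C_i = P_i ⊕ S_i.
C1: S = E(K, 0x79) = 0xAE; 0x0E ⊕ 0xAE = 0xA0.
C2: S = E(K, 0xAE) = 0x10; 0x4A ⊕ 0x10 = 0x5A.
C3: S = E(K, 0x10) = 0xE5; 0xA6 ⊕ 0xE5 = 0x43.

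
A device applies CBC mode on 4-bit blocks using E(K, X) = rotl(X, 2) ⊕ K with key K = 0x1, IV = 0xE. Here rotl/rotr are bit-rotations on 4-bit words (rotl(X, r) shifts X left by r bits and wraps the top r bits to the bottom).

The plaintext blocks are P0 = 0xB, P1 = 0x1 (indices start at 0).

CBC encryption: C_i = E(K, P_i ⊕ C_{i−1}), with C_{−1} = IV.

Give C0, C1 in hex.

C0 = 0x4, C1 = 0x4

C0: P0 ⊕ 0xE = 0x5; E(K, 0x5) = 0x4.
C1: P1 ⊕ 0x4 = 0x5; E(K, 0x5) = 0x4.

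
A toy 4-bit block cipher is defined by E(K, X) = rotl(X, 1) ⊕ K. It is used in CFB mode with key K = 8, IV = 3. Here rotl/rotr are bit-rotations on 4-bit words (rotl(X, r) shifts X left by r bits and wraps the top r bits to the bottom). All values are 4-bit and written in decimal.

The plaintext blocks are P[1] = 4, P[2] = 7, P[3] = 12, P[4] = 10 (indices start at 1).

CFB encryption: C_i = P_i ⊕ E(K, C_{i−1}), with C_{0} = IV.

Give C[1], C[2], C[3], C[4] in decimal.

C[1] = 10, C[2] = 10, C[3] = 1, C[4] = 0

C[1]: E(K, 3) = 14; 4 ⊕ 14 = 10.
C[2]: E(K, 10) = 13; 7 ⊕ 13 = 10.
C[3]: E(K, 10) = 13; 12 ⊕ 13 = 1.
C[4]: E(K, 1) = 10; 10 ⊕ 10 = 0.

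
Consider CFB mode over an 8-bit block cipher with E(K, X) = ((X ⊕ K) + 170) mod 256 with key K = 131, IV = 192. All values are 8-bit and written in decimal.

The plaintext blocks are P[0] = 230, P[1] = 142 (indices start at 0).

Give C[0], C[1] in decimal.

C[0] = 11, C[1] = 188

CFB encryption: C_i = P_i ⊕ E(K, C_{i−1}), with C_{−1} = IV.
C[0]: E(K, 192) = 237; 230 ⊕ 237 = 11.
C[1]: E(K, 11) = 50; 142 ⊕ 50 = 188.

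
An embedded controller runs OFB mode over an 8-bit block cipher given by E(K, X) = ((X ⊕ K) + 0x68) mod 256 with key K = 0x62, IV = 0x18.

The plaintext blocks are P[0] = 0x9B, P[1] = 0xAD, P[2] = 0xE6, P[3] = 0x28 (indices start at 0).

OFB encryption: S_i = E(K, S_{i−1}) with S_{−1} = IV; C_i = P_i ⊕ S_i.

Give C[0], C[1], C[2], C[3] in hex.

C[0] = 0x79, C[1] = 0x45, C[2] = 0x14, C[3] = 0xD0

C[0]: S = E(K, 0x18) = 0xE2; 0x9B ⊕ 0xE2 = 0x79.
C[1]: S = E(K, 0xE2) = 0xE8; 0xAD ⊕ 0xE8 = 0x45.
C[2]: S = E(K, 0xE8) = 0xF2; 0xE6 ⊕ 0xF2 = 0x14.
C[3]: S = E(K, 0xF2) = 0xF8; 0x28 ⊕ 0xF8 = 0xD0.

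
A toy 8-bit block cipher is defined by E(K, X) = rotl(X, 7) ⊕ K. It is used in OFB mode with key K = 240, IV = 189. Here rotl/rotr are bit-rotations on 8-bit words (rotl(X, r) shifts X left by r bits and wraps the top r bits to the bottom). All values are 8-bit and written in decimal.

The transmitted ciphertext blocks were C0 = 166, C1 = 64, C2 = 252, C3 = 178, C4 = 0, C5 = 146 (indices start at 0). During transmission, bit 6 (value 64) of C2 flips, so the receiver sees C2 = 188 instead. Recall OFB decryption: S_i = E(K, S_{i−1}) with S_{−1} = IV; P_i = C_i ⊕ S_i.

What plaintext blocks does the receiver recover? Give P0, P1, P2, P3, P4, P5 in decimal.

Only C2 changed, to 188. In OFB, a change in C_i flips the same bit in P_i only; the keystream is unaffected. Decrypting the received ciphertext:
P0: S = E(K, 189) = 46; 166 ⊕ 46 = 136.
P1: S = E(K, 46) = 231; 64 ⊕ 231 = 167.
P2: S = E(K, 231) = 3; 188 ⊕ 3 = 191.
P3: S = E(K, 3) = 113; 178 ⊕ 113 = 195.
P4: S = E(K, 113) = 72; 0 ⊕ 72 = 72.
P5: S = E(K, 72) = 212; 146 ⊕ 212 = 70.
Blocks that differ from the original plaintext: P2.

P0 = 136, P1 = 167, P2 = 191, P3 = 195, P4 = 72, P5 = 70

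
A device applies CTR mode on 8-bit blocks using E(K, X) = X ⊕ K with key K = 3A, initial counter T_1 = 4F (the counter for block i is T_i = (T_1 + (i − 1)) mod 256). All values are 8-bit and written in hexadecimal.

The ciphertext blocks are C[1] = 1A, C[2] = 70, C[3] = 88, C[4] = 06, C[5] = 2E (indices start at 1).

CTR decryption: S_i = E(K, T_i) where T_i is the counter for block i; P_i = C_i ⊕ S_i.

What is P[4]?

P[4] = 6E

P[4]: T = 52, S = E(K, T) = 68; 06 ⊕ 68 = 6E.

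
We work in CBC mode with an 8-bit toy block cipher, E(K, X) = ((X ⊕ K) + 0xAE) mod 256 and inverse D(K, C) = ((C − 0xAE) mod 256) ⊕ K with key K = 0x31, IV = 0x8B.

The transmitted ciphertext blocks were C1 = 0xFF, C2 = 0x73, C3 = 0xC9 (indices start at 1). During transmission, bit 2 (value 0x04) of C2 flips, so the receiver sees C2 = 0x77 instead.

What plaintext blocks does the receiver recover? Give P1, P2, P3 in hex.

CBC decryption: P_i = D(K, C_i) ⊕ C_{i−1}, with C_{0} = IV.
Only C2 changed, to 0x77. In CBC, a change in C_i garbles P_i and flips the same bit in P_{i+1}. Decrypting the received ciphertext:
P1: D(K, 0xFF) = 0x60; 0x60 ⊕ 0x8B = 0xEB.
P2: D(K, 0x77) = 0xF8; 0xF8 ⊕ 0xFF = 0x07.
P3: D(K, 0xC9) = 0x2A; 0x2A ⊕ 0x77 = 0x5D.
Blocks that differ from the original plaintext: P2, P3.

P1 = 0xEB, P2 = 0x07, P3 = 0x5D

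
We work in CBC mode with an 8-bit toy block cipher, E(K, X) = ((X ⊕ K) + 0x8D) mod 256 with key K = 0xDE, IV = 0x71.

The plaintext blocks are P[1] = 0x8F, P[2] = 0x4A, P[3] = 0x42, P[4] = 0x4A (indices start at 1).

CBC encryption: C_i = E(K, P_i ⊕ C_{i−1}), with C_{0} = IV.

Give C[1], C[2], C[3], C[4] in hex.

C[1]: P[1] ⊕ 0x71 = 0xFE; E(K, 0xFE) = 0xAD.
C[2]: P[2] ⊕ 0xAD = 0xE7; E(K, 0xE7) = 0xC6.
C[3]: P[3] ⊕ 0xC6 = 0x84; E(K, 0x84) = 0xE7.
C[4]: P[4] ⊕ 0xE7 = 0xAD; E(K, 0xAD) = 0x00.

C[1] = 0xAD, C[2] = 0xC6, C[3] = 0xE7, C[4] = 0x00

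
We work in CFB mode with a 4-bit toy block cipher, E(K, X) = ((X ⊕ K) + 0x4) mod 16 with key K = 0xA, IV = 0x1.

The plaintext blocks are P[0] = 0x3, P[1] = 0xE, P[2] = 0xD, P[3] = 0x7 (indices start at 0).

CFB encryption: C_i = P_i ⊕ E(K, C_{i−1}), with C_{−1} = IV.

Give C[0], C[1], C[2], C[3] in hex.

C[0]: E(K, 0x1) = 0xF; 0x3 ⊕ 0xF = 0xC.
C[1]: E(K, 0xC) = 0xA; 0xE ⊕ 0xA = 0x4.
C[2]: E(K, 0x4) = 0x2; 0xD ⊕ 0x2 = 0xF.
C[3]: E(K, 0xF) = 0x9; 0x7 ⊕ 0x9 = 0xE.

C[0] = 0xC, C[1] = 0x4, C[2] = 0xF, C[3] = 0xE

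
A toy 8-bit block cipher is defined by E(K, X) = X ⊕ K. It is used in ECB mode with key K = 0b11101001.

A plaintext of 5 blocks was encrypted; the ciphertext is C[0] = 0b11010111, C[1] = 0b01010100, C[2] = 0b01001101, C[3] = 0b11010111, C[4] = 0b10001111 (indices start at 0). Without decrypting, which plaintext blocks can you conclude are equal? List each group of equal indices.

P[0] = P[3]

ECB encrypts each block independently with the same key, so equal ciphertext blocks imply equal plaintext blocks.
C[0] = C[3] = 0b11010111, so P[0] = P[3].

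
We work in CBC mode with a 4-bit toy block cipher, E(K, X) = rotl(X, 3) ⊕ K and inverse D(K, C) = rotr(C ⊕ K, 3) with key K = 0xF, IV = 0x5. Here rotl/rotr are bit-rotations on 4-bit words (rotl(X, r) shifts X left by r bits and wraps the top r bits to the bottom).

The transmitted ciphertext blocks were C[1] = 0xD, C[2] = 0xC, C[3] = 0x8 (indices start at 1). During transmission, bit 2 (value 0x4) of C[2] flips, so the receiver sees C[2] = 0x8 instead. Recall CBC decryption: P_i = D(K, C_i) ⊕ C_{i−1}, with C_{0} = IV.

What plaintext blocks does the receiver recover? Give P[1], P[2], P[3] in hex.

Only C[2] changed, to 0x8. In CBC, a change in C_i garbles P_i and flips the same bit in P_{i+1}. Decrypting the received ciphertext:
P[1]: D(K, 0xD) = 0x4; 0x4 ⊕ 0x5 = 0x1.
P[2]: D(K, 0x8) = 0xE; 0xE ⊕ 0xD = 0x3.
P[3]: D(K, 0x8) = 0xE; 0xE ⊕ 0x8 = 0x6.
Blocks that differ from the original plaintext: P[2], P[3].

P[1] = 0x1, P[2] = 0x3, P[3] = 0x6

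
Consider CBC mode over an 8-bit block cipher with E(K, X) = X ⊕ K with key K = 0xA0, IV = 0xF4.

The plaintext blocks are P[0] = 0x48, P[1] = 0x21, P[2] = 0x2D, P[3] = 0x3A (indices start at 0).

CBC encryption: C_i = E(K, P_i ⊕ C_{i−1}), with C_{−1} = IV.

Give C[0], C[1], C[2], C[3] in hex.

C[0]: P[0] ⊕ 0xF4 = 0xBC; E(K, 0xBC) = 0x1C.
C[1]: P[1] ⊕ 0x1C = 0x3D; E(K, 0x3D) = 0x9D.
C[2]: P[2] ⊕ 0x9D = 0xB0; E(K, 0xB0) = 0x10.
C[3]: P[3] ⊕ 0x10 = 0x2A; E(K, 0x2A) = 0x8A.

C[0] = 0x1C, C[1] = 0x9D, C[2] = 0x10, C[3] = 0x8A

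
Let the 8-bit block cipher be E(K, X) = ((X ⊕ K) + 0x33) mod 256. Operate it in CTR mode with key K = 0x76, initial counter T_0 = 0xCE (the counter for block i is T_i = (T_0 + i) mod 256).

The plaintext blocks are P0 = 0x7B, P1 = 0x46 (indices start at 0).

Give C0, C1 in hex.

CTR encryption: S_i = E(K, T_i) where T_i is the counter for block i; C_i = P_i ⊕ S_i.
C0: T = 0xCE, S = E(K, T) = 0xEB; 0x7B ⊕ 0xEB = 0x90.
C1: T = 0xCF, S = E(K, T) = 0xEC; 0x46 ⊕ 0xEC = 0xAA.

C0 = 0x90, C1 = 0xAA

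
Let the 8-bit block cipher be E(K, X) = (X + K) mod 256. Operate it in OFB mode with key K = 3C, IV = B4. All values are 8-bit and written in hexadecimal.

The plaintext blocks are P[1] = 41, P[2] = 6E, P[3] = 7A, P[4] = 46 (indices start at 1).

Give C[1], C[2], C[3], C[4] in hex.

C[1] = B1, C[2] = 42, C[3] = 12, C[4] = E2

OFB encryption: S_i = E(K, S_{i−1}) with S_{0} = IV; C_i = P_i ⊕ S_i.
C[1]: S = E(K, B4) = F0; 41 ⊕ F0 = B1.
C[2]: S = E(K, F0) = 2C; 6E ⊕ 2C = 42.
C[3]: S = E(K, 2C) = 68; 7A ⊕ 68 = 12.
C[4]: S = E(K, 68) = A4; 46 ⊕ A4 = E2.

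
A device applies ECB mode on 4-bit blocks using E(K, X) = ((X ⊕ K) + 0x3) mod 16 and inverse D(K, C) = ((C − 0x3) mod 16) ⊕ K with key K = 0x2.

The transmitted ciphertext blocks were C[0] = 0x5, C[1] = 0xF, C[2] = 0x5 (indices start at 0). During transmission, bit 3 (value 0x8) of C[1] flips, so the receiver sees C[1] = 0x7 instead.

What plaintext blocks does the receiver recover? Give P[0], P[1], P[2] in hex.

P[0] = 0x0, P[1] = 0x6, P[2] = 0x0

ECB decryption: P_i = D(K, C_i).
Only C[1] changed, to 0x7. In ECB, a change in C_i affects only P_i. Decrypting the received ciphertext:
P[0]: D(K, 0x5) = 0x0.
P[1]: D(K, 0x7) = 0x6.
P[2]: D(K, 0x5) = 0x0.
Blocks that differ from the original plaintext: P[1].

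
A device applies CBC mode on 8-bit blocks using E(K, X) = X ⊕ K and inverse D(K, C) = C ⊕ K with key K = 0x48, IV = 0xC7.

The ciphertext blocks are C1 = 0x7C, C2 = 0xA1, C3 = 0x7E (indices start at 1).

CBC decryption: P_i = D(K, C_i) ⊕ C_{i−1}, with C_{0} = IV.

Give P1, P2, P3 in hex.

P1: D(K, 0x7C) = 0x34; 0x34 ⊕ 0xC7 = 0xF3.
P2: D(K, 0xA1) = 0xE9; 0xE9 ⊕ 0x7C = 0x95.
P3: D(K, 0x7E) = 0x36; 0x36 ⊕ 0xA1 = 0x97.

P1 = 0xF3, P2 = 0x95, P3 = 0x97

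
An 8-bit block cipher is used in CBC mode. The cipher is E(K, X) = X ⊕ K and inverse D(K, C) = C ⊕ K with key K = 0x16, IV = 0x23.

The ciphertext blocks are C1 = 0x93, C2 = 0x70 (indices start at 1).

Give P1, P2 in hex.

CBC decryption: P_i = D(K, C_i) ⊕ C_{i−1}, with C_{0} = IV.
P1: D(K, 0x93) = 0x85; 0x85 ⊕ 0x23 = 0xA6.
P2: D(K, 0x70) = 0x66; 0x66 ⊕ 0x93 = 0xF5.

P1 = 0xA6, P2 = 0xF5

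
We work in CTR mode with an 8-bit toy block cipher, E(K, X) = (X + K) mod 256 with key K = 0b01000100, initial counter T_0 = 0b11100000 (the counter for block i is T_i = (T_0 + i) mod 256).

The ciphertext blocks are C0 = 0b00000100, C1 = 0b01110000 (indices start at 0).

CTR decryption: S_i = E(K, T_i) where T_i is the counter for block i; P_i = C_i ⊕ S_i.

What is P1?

P1: T = 0b11100001, S = E(K, T) = 0b00100101; 0b01110000 ⊕ 0b00100101 = 0b01010101.

P1 = 0b01010101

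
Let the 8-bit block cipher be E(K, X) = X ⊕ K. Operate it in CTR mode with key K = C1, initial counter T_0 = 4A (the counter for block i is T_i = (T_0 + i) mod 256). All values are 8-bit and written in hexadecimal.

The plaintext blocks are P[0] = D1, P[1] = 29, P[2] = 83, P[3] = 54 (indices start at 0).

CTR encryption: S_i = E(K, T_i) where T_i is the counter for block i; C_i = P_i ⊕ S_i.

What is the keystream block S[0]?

8B

C[0]: T = 4A, S = E(K, T) = 8B; D1 ⊕ 8B = 5A.
So S[0] = 8B.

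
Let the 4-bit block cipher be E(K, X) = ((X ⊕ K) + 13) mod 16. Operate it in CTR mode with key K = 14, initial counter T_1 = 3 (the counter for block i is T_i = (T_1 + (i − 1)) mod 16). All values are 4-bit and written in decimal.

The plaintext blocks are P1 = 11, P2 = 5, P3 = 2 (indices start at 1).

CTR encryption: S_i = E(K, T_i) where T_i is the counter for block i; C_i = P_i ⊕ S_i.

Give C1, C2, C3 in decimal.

C1 = 1, C2 = 2, C3 = 10

C1: T = 3, S = E(K, T) = 10; 11 ⊕ 10 = 1.
C2: T = 4, S = E(K, T) = 7; 5 ⊕ 7 = 2.
C3: T = 5, S = E(K, T) = 8; 2 ⊕ 8 = 10.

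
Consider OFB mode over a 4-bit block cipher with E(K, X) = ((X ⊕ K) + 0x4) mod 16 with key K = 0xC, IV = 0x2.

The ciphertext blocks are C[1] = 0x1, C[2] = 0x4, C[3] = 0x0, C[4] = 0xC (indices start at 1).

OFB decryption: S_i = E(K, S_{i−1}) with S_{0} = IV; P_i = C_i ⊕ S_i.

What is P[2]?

P[1]: S = E(K, 0x2) = 0x2; 0x1 ⊕ 0x2 = 0x3.
P[2]: S = E(K, 0x2) = 0x2; 0x4 ⊕ 0x2 = 0x6.

P[2] = 0x6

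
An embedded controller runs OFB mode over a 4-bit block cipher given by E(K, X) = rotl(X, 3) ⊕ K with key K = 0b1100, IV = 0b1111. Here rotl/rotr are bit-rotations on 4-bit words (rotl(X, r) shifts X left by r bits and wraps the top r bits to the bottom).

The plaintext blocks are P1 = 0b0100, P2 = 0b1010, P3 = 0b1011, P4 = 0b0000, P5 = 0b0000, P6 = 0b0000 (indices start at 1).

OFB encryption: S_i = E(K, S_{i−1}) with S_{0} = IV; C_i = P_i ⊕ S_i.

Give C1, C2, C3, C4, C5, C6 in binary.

C1: S = E(K, 0b1111) = 0b0011; 0b0100 ⊕ 0b0011 = 0b0111.
C2: S = E(K, 0b0011) = 0b0101; 0b1010 ⊕ 0b0101 = 0b1111.
C3: S = E(K, 0b0101) = 0b0110; 0b1011 ⊕ 0b0110 = 0b1101.
C4: S = E(K, 0b0110) = 0b1111; 0b0000 ⊕ 0b1111 = 0b1111.
C5: S = E(K, 0b1111) = 0b0011; 0b0000 ⊕ 0b0011 = 0b0011.
C6: S = E(K, 0b0011) = 0b0101; 0b0000 ⊕ 0b0101 = 0b0101.

C1 = 0b0111, C2 = 0b1111, C3 = 0b1101, C4 = 0b1111, C5 = 0b0011, C6 = 0b0101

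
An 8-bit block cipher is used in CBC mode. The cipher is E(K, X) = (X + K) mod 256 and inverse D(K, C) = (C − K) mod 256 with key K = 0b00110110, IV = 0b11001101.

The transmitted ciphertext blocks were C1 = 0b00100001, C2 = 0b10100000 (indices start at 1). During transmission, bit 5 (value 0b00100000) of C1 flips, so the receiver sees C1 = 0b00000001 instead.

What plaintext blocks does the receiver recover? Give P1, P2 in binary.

CBC decryption: P_i = D(K, C_i) ⊕ C_{i−1}, with C_{0} = IV.
Only C1 changed, to 0b00000001. In CBC, a change in C_i garbles P_i and flips the same bit in P_{i+1}. Decrypting the received ciphertext:
P1: D(K, 0b00000001) = 0b11001011; 0b11001011 ⊕ 0b11001101 = 0b00000110.
P2: D(K, 0b10100000) = 0b01101010; 0b01101010 ⊕ 0b00000001 = 0b01101011.
Blocks that differ from the original plaintext: P1, P2.

P1 = 0b00000110, P2 = 0b01101011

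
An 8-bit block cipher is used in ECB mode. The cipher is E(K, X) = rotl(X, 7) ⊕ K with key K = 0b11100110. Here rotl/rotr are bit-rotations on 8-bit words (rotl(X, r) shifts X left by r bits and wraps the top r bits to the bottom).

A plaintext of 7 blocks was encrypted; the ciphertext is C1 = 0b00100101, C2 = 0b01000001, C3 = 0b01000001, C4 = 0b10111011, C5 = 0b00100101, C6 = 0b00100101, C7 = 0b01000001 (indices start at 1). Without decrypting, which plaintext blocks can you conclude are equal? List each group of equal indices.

ECB encrypts each block independently with the same key, so equal ciphertext blocks imply equal plaintext blocks.
C1 = C5 = C6 = 0b00100101, so P1 = P5 = P6.
C2 = C3 = C7 = 0b01000001, so P2 = P3 = P7.

P1 = P5 = P6; P2 = P3 = P7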